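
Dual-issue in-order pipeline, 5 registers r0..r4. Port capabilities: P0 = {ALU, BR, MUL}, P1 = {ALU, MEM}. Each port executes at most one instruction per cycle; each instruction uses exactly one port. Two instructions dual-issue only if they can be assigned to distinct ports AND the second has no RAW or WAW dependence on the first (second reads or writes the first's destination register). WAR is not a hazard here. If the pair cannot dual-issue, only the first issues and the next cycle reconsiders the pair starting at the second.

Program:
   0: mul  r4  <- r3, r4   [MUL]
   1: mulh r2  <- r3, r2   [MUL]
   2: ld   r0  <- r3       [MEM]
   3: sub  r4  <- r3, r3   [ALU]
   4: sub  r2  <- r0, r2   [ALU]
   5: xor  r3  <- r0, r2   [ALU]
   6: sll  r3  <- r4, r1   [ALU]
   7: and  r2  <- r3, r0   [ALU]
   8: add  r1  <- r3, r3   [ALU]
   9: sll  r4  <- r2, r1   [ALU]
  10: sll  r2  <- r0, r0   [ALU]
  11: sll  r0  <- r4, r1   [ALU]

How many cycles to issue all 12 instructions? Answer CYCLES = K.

0. mul.MUL @i0  | no-port MUL/MUL
1. mulh.MUL+ld.MEM @i1/i2  | 2-wide
2. sub.ALU+sub.ALU @i3/i4  | 2-wide
3. xor.ALU @i5  | WAW r3
4. sll.ALU @i6  | RAW r3
5. and.ALU+add.ALU @i7/i8  | 2-wide
6. sll.ALU+sll.ALU @i9/i10  | 2-wide
7. sll.ALU @i11  | tail

CYCLES = 8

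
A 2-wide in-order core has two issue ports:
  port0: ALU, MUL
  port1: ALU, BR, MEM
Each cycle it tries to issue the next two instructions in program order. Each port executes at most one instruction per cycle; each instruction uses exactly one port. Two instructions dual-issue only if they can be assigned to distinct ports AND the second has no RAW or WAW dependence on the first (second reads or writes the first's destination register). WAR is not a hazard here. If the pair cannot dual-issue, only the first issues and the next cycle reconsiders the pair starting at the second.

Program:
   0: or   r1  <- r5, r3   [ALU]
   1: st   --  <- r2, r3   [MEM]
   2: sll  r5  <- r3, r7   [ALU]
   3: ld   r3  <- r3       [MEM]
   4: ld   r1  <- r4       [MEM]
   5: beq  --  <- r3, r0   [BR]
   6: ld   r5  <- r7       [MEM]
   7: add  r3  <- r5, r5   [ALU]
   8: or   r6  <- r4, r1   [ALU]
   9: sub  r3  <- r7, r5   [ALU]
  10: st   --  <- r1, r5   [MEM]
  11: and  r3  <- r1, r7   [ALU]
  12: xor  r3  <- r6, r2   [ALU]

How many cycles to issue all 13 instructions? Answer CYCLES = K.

  cy0 -> i0,i1 (or.ALU;st.MEM) pair
  cy1 -> i2,i3 (sll.ALU;ld.MEM) pair
  cy2 -> i4 (ld.MEM) no-port MEM/BR
  cy3 -> i5 (beq.BR) no-port BR/MEM
  cy4 -> i6 (ld.MEM) RAW r5
  cy5 -> i7,i8 (add.ALU;or.ALU) pair
  cy6 -> i9,i10 (sub.ALU;st.MEM) pair
  cy7 -> i11 (and.ALU) WAW r3
  cy8 -> i12 (xor.ALU) tail

CYCLES = 9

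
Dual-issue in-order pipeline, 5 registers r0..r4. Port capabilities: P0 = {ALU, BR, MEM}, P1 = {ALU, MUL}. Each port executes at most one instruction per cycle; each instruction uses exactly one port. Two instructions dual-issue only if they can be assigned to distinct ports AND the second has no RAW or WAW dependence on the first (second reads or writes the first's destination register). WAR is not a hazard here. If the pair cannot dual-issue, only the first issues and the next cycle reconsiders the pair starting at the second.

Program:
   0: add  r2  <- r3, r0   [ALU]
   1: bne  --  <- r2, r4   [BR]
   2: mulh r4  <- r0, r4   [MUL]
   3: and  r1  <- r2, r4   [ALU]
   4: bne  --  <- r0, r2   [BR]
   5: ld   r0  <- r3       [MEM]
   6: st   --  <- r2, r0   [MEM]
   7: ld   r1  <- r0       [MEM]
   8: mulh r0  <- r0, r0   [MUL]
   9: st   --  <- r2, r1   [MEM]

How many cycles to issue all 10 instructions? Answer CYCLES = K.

CYCLES = 7

c0: i0 add.ALU  RAW r2
c1: i1+i2 bne.BR+mulh.MUL  2-wide
c2: i3+i4 and.ALU+bne.BR  2-wide
c3: i5 ld.MEM  no-port MEM/MEM
c4: i6 st.MEM  no-port MEM/MEM
c5: i7+i8 ld.MEM+mulh.MUL  2-wide
c6: i9 st.MEM  tail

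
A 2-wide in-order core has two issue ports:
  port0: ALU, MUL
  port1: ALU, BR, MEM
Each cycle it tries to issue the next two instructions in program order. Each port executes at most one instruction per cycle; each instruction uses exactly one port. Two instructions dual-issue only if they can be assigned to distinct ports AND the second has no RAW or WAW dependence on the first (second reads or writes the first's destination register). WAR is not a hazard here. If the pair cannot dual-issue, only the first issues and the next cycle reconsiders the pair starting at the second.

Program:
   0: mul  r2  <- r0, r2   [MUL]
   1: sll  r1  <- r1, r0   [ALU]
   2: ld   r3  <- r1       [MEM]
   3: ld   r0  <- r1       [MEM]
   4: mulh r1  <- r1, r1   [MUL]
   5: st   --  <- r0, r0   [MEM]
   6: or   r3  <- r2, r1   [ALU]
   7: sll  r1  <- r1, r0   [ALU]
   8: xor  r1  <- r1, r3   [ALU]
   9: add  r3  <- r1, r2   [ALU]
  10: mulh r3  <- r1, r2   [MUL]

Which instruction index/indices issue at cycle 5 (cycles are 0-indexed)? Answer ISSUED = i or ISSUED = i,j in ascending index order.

ISSUED = 8

c0: i0+i1 mul/sll  dual
c1: i2 ld  no-port MEM/MEM
c2: i3+i4 ld/mulh  dual
c3: i5+i6 st/or  dual
c4: i7 sll  RAW+WAW r1
c5: i8 xor  RAW r1
c6: i9 add  WAW r3
c7: i10 mulh  tail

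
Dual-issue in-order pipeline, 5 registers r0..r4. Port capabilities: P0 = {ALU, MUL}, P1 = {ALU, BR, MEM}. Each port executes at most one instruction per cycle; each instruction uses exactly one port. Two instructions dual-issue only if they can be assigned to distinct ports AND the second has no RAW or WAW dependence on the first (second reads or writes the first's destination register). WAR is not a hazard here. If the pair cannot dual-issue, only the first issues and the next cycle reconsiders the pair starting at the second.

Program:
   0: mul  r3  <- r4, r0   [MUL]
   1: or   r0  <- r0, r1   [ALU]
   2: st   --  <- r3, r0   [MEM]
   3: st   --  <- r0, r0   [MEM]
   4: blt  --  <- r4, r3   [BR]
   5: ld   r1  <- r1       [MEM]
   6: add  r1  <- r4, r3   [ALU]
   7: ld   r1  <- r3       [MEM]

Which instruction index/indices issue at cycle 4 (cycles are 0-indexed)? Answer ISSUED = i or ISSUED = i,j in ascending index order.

0. mul or @i0+i1  | dual
1. st @i2  | no-port MEM/MEM
2. st @i3  | no-port MEM/BR
3. blt @i4  | no-port BR/MEM
4. ld @i5  | WAW r1
5. add @i6  | WAW r1
6. ld @i7  | tail

ISSUED = 5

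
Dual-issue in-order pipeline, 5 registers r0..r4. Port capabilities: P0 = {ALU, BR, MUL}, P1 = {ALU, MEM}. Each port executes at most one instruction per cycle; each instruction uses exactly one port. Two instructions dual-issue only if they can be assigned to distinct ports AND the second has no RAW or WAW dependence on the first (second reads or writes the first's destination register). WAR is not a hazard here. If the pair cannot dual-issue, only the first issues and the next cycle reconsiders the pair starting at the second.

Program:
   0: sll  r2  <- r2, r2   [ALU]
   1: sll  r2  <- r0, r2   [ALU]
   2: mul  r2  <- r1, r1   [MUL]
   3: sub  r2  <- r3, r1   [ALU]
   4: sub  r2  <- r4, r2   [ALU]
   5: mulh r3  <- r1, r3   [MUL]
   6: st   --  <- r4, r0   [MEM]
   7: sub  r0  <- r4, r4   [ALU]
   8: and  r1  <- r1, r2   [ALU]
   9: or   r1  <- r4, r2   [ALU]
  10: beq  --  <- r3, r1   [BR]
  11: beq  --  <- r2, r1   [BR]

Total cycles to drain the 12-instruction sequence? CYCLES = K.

0. sll.ALU @i0  | RAW+WAW r2
1. sll.ALU @i1  | WAW r2
2. mul.MUL @i2  | WAW r2
3. sub.ALU @i3  | RAW+WAW r2
4. sub.ALU;mulh.MUL @i4&i5  | dual
5. st.MEM;sub.ALU @i6&i7  | dual
6. and.ALU @i8  | WAW r1
7. or.ALU @i9  | RAW r1
8. beq.BR @i10  | no-port BR/BR
9. beq.BR @i11  | tail

CYCLES = 10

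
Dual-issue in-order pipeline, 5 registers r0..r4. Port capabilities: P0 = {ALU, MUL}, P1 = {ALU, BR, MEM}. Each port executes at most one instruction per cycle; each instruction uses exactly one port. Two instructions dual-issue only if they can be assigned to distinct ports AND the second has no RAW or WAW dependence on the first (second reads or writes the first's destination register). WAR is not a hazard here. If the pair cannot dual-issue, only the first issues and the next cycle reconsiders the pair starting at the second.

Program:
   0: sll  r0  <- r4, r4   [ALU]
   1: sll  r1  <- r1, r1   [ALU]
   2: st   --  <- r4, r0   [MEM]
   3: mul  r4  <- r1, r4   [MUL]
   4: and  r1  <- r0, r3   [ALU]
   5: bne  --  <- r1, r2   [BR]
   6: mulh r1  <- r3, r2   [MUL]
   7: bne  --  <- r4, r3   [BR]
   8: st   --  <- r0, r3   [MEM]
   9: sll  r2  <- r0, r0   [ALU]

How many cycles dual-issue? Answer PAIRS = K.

#0 head=0: sll.ALU sll.ALU i0/i1 dual
#1 head=2: st.MEM mul.MUL i2/i3 dual
#2 head=4: and.ALU i4 RAW r1
#3 head=5: bne.BR mulh.MUL i5/i6 dual
#4 head=7: bne.BR i7 no-port BR/MEM
#5 head=8: st.MEM sll.ALU i8/i9 dual

PAIRS = 4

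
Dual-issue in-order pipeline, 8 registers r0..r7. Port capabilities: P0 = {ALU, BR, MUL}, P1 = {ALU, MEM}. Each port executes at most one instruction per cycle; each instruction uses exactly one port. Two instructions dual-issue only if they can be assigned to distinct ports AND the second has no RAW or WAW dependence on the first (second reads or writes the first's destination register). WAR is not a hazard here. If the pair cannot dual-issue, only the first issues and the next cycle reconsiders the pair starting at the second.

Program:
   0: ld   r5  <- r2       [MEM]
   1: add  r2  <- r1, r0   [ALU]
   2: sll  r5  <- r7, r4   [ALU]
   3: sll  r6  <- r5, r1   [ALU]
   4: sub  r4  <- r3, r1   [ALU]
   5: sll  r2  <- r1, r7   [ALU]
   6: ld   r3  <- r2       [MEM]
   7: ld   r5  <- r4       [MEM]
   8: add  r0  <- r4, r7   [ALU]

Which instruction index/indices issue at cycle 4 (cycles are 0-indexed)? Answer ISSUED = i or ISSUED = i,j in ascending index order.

ISSUED = 6

c0: i0/i1 ld.MEM;add.ALU  2-wide
c1: i2 sll.ALU  RAW r5
c2: i3/i4 sll.ALU;sub.ALU  2-wide
c3: i5 sll.ALU  RAW r2
c4: i6 ld.MEM  no-port MEM/MEM
c5: i7/i8 ld.MEM;add.ALU  2-wide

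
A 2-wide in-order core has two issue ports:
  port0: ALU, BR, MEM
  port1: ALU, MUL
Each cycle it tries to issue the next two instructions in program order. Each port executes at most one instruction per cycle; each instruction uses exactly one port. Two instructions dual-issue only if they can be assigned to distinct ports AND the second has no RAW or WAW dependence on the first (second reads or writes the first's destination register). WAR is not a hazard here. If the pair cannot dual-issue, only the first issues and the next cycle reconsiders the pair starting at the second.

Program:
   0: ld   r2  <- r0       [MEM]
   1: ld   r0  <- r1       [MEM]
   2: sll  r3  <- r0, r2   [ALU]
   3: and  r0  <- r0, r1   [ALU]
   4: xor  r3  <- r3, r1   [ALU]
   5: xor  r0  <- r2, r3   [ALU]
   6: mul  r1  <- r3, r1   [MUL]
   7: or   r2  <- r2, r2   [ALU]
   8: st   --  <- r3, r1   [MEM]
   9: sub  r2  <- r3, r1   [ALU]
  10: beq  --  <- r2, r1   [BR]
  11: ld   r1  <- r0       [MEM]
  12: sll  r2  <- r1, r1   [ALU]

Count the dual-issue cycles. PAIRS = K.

0. ld @i0  | no-port MEM/MEM
1. ld @i1  | RAW r0
2. sll/and @i2+i3  | dual
3. xor @i4  | RAW r3
4. xor/mul @i5+i6  | dual
5. or/st @i7+i8  | dual
6. sub @i9  | RAW r2
7. beq @i10  | no-port BR/MEM
8. ld @i11  | RAW r1
9. sll @i12  | tail

PAIRS = 3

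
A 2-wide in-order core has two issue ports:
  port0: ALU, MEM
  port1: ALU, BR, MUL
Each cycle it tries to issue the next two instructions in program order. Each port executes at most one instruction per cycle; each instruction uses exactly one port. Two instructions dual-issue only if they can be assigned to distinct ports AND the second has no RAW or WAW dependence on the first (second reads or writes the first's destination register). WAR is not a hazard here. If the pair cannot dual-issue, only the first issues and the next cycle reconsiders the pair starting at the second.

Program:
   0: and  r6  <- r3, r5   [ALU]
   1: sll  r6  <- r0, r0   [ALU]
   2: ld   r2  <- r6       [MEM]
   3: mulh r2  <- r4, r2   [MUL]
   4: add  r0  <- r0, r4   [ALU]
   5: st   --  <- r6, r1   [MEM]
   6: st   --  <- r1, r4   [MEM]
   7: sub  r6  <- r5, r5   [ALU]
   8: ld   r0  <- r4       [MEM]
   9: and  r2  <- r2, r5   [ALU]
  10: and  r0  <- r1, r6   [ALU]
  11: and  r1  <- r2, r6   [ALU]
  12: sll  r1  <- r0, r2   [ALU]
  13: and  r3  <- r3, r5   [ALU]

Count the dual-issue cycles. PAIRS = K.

[0] i0  and.ALU  -- WAW r6
[1] i1  sll.ALU  -- RAW r6
[2] i2  ld.MEM  -- RAW+WAW r2
[3] i3,i4  mulh.MUL add.ALU  -- pair
[4] i5  st.MEM  -- no-port MEM/MEM
[5] i6,i7  st.MEM sub.ALU  -- pair
[6] i8,i9  ld.MEM and.ALU  -- pair
[7] i10,i11  and.ALU and.ALU  -- pair
[8] i12,i13  sll.ALU and.ALU  -- pair

PAIRS = 5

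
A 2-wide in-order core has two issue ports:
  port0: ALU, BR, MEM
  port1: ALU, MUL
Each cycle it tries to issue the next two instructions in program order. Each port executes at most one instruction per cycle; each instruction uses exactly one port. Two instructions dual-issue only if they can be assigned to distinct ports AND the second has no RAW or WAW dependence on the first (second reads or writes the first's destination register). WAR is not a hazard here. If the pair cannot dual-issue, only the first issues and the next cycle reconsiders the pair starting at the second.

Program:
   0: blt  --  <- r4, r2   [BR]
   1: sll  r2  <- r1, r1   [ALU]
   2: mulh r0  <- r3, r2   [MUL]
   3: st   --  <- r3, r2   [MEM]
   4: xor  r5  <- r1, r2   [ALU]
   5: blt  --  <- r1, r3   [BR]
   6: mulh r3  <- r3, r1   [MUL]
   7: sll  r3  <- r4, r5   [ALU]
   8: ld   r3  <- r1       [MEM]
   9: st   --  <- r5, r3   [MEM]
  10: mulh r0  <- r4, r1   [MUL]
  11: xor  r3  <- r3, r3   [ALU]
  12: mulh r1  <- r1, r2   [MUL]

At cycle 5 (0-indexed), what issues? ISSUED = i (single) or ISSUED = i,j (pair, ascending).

ISSUED = 8

#0 head=0: blt+sll i0,i1 dual
#1 head=2: mulh+st i2,i3 dual
#2 head=4: xor+blt i4,i5 dual
#3 head=6: mulh i6 WAW r3
#4 head=7: sll i7 WAW r3
#5 head=8: ld i8 no-port MEM/MEM
#6 head=9: st+mulh i9,i10 dual
#7 head=11: xor+mulh i11,i12 dual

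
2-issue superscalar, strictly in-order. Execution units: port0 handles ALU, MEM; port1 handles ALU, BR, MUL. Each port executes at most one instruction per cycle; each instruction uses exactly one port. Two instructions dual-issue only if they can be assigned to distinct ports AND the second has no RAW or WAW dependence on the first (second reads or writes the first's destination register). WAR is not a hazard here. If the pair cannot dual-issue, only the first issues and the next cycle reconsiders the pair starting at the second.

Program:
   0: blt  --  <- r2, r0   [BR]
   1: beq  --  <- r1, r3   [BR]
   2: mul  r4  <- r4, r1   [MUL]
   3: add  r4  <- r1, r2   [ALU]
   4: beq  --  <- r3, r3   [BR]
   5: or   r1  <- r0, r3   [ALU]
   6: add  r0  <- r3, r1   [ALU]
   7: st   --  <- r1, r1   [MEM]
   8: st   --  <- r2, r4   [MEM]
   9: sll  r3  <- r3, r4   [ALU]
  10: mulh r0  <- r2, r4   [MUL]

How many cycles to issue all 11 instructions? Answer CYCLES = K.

CYCLES = 8

0. blt @i0  | no-port BR/BR
1. beq @i1  | no-port BR/MUL
2. mul @i2  | WAW r4
3. add/beq @i3+i4  | 2-wide
4. or @i5  | RAW r1
5. add/st @i6+i7  | 2-wide
6. st/sll @i8+i9  | 2-wide
7. mulh @i10  | tail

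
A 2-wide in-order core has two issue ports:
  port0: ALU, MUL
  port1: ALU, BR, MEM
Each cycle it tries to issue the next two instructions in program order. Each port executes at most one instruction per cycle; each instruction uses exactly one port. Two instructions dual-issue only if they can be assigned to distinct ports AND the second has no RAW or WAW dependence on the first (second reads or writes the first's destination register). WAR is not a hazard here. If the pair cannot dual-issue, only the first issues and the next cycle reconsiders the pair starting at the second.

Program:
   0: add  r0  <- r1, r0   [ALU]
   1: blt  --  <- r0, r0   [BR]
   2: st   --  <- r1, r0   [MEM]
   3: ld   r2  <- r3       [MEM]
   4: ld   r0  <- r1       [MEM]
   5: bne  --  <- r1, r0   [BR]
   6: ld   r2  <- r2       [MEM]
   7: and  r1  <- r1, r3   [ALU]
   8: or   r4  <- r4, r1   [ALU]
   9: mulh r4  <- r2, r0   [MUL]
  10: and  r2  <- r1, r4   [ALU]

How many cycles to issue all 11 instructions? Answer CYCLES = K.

CYCLES = 10

#0 head=0: add i0 RAW r0
#1 head=1: blt i1 no-port BR/MEM
#2 head=2: st i2 no-port MEM/MEM
#3 head=3: ld i3 no-port MEM/MEM
#4 head=4: ld i4 no-port MEM/BR
#5 head=5: bne i5 no-port BR/MEM
#6 head=6: ld;and i6,i7 2-wide
#7 head=8: or i8 WAW r4
#8 head=9: mulh i9 RAW r4
#9 head=10: and i10 tail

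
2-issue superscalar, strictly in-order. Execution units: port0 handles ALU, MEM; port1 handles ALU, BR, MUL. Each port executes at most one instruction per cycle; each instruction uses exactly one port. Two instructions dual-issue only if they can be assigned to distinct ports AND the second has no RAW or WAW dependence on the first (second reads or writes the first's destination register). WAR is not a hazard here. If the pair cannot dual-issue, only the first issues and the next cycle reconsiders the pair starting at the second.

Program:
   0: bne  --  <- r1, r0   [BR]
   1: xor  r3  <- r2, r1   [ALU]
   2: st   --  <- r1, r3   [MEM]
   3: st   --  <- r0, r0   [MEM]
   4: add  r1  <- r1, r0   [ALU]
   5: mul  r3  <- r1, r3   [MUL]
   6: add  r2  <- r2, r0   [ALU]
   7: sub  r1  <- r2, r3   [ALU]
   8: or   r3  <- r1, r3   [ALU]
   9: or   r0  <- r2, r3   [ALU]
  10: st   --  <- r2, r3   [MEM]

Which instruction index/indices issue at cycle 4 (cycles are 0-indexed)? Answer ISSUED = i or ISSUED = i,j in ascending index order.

[0] i0,i1  bne.BR;xor.ALU  -- 2-wide
[1] i2  st.MEM  -- no-port MEM/MEM
[2] i3,i4  st.MEM;add.ALU  -- 2-wide
[3] i5,i6  mul.MUL;add.ALU  -- 2-wide
[4] i7  sub.ALU  -- RAW r1
[5] i8  or.ALU  -- RAW r3
[6] i9,i10  or.ALU;st.MEM  -- 2-wide

ISSUED = 7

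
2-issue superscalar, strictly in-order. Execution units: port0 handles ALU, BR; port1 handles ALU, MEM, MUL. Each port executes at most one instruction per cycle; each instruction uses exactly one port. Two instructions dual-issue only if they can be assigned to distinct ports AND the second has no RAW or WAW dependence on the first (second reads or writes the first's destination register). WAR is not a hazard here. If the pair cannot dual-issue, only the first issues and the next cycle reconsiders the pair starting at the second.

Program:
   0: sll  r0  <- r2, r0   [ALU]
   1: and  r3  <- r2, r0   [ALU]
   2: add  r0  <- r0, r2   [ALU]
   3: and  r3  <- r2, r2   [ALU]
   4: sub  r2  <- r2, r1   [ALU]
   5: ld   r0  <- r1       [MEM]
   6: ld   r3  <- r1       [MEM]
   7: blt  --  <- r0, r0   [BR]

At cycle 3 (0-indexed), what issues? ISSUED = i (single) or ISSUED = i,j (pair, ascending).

ISSUED = 5

t=0 i0:sll ; RAW r0
t=1 i1&i2:and/add ; dual
t=2 i3&i4:and/sub ; dual
t=3 i5:ld ; no-port MEM/MEM
t=4 i6&i7:ld/blt ; dual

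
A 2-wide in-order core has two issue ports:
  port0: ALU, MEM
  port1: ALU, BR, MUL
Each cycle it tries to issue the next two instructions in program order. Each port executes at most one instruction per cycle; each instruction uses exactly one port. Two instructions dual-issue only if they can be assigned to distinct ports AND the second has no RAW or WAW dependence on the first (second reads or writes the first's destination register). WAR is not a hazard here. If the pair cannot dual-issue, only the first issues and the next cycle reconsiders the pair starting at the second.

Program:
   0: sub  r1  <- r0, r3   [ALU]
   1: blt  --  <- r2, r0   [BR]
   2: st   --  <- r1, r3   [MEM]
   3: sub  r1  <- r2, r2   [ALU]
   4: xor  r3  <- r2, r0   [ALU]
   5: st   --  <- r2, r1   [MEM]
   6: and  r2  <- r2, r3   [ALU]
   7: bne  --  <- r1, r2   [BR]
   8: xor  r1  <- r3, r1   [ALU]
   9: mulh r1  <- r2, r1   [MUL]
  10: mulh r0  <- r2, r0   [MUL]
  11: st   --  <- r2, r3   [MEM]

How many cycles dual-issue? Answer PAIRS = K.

PAIRS = 5

  cy0 -> i0+i1 (sub+blt) pair
  cy1 -> i2+i3 (st+sub) pair
  cy2 -> i4+i5 (xor+st) pair
  cy3 -> i6 (and) RAW r2
  cy4 -> i7+i8 (bne+xor) pair
  cy5 -> i9 (mulh) no-port MUL/MUL
  cy6 -> i10+i11 (mulh+st) pair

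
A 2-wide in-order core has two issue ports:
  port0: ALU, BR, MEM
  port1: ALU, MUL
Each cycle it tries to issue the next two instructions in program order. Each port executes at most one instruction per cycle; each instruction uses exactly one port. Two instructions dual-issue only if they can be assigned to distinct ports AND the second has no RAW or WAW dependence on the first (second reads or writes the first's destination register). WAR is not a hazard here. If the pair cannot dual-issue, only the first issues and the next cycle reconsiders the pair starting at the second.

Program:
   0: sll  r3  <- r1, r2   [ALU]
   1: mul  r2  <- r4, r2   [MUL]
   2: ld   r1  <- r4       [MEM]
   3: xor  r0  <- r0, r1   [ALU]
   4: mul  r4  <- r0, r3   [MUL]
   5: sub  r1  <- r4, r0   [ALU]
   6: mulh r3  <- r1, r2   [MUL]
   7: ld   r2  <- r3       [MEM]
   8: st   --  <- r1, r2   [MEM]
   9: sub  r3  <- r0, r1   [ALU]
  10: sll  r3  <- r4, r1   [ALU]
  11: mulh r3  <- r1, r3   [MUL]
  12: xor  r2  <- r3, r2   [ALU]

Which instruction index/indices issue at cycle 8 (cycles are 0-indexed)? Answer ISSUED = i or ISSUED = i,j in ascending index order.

[0] i0&i1  sll/mul  -- dual
[1] i2  ld  -- RAW r1
[2] i3  xor  -- RAW r0
[3] i4  mul  -- RAW r4
[4] i5  sub  -- RAW r1
[5] i6  mulh  -- RAW r3
[6] i7  ld  -- no-port MEM/MEM
[7] i8&i9  st/sub  -- dual
[8] i10  sll  -- RAW+WAW r3
[9] i11  mulh  -- RAW r3
[10] i12  xor  -- tail

ISSUED = 10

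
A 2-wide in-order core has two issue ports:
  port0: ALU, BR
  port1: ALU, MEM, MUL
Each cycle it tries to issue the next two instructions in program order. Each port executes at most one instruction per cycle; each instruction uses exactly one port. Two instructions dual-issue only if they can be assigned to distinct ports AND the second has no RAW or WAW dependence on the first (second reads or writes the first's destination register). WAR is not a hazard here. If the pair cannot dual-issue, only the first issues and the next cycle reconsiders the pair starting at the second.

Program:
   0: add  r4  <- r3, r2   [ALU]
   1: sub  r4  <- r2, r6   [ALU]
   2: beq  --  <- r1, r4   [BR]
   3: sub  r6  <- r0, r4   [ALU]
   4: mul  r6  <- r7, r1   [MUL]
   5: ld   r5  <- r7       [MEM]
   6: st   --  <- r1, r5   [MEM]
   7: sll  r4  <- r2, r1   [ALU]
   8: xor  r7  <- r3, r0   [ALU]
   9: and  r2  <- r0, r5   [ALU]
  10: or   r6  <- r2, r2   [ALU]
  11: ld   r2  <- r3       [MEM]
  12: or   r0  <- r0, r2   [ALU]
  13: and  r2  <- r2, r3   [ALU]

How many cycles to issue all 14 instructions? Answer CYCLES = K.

CYCLES = 9

  cy0 -> i0 (add) WAW r4
  cy1 -> i1 (sub) RAW r4
  cy2 -> i2+i3 (beq;sub) dual
  cy3 -> i4 (mul) no-port MUL/MEM
  cy4 -> i5 (ld) no-port MEM/MEM
  cy5 -> i6+i7 (st;sll) dual
  cy6 -> i8+i9 (xor;and) dual
  cy7 -> i10+i11 (or;ld) dual
  cy8 -> i12+i13 (or;and) dual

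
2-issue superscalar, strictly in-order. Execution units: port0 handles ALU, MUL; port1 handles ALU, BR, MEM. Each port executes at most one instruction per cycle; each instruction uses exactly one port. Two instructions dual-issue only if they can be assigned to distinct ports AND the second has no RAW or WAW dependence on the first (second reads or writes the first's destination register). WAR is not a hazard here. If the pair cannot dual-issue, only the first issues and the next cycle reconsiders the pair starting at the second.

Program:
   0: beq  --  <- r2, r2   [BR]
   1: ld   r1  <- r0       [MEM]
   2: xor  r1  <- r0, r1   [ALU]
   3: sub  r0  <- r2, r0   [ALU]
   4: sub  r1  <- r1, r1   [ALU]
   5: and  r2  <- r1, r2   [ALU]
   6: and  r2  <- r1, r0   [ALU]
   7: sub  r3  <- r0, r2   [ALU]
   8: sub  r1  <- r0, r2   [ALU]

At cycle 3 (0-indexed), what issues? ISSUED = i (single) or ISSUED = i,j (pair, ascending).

  cy0 -> i0 (beq.BR) no-port BR/MEM
  cy1 -> i1 (ld.MEM) RAW+WAW r1
  cy2 -> i2&i3 (xor.ALU+sub.ALU) pair
  cy3 -> i4 (sub.ALU) RAW r1
  cy4 -> i5 (and.ALU) WAW r2
  cy5 -> i6 (and.ALU) RAW r2
  cy6 -> i7&i8 (sub.ALU+sub.ALU) pair

ISSUED = 4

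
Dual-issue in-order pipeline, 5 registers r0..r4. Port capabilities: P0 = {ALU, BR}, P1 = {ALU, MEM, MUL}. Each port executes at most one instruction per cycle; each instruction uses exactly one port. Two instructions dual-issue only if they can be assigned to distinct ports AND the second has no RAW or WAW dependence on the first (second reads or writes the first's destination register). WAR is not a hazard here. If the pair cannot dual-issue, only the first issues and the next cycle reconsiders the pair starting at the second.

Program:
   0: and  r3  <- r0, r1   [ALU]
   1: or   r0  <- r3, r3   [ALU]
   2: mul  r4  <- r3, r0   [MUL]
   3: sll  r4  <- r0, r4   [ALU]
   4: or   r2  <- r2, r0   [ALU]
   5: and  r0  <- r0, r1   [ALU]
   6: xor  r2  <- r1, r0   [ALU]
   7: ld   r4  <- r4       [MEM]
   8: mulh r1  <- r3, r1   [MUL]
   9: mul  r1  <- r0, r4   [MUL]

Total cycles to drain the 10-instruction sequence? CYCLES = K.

  cy0 -> i0 (and) RAW r3
  cy1 -> i1 (or) RAW r0
  cy2 -> i2 (mul) RAW+WAW r4
  cy3 -> i3,i4 (sll/or) dual
  cy4 -> i5 (and) RAW r0
  cy5 -> i6,i7 (xor/ld) dual
  cy6 -> i8 (mulh) no-port MUL/MUL
  cy7 -> i9 (mul) tail

CYCLES = 8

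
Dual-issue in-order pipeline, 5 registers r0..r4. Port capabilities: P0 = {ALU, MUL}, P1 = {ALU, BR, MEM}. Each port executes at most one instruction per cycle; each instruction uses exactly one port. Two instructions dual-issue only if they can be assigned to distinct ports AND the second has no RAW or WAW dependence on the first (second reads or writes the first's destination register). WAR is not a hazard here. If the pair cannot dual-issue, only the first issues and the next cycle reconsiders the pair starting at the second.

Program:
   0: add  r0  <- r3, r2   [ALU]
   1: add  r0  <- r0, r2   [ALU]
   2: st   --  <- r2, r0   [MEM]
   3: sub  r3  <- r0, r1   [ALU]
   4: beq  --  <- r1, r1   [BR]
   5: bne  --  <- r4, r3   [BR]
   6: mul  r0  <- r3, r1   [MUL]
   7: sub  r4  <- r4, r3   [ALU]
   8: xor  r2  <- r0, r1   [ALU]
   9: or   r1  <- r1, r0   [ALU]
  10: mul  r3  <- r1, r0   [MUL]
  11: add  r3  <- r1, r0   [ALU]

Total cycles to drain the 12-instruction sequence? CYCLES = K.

CYCLES = 9

  cy0 -> i0 (add.ALU) RAW+WAW r0
  cy1 -> i1 (add.ALU) RAW r0
  cy2 -> i2,i3 (st.MEM/sub.ALU) pair
  cy3 -> i4 (beq.BR) no-port BR/BR
  cy4 -> i5,i6 (bne.BR/mul.MUL) pair
  cy5 -> i7,i8 (sub.ALU/xor.ALU) pair
  cy6 -> i9 (or.ALU) RAW r1
  cy7 -> i10 (mul.MUL) WAW r3
  cy8 -> i11 (add.ALU) tail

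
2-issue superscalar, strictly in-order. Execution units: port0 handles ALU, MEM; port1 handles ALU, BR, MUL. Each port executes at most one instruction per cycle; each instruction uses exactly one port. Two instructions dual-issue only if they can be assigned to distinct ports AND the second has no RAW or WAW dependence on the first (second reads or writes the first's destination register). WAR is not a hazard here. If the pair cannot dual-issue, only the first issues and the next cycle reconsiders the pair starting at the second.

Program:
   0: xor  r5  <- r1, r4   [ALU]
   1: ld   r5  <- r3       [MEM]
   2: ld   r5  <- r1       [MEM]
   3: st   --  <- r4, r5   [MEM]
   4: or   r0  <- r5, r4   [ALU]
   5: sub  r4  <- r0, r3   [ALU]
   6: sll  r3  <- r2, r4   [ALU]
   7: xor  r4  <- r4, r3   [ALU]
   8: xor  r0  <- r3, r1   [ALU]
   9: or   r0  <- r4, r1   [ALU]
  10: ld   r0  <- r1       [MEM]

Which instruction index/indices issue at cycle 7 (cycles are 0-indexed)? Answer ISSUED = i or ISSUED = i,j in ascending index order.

ISSUED = 9

  cy0 -> i0 (xor) WAW r5
  cy1 -> i1 (ld) no-port MEM/MEM
  cy2 -> i2 (ld) no-port MEM/MEM
  cy3 -> i3+i4 (st or) dual
  cy4 -> i5 (sub) RAW r4
  cy5 -> i6 (sll) RAW r3
  cy6 -> i7+i8 (xor xor) dual
  cy7 -> i9 (or) WAW r0
  cy8 -> i10 (ld) tail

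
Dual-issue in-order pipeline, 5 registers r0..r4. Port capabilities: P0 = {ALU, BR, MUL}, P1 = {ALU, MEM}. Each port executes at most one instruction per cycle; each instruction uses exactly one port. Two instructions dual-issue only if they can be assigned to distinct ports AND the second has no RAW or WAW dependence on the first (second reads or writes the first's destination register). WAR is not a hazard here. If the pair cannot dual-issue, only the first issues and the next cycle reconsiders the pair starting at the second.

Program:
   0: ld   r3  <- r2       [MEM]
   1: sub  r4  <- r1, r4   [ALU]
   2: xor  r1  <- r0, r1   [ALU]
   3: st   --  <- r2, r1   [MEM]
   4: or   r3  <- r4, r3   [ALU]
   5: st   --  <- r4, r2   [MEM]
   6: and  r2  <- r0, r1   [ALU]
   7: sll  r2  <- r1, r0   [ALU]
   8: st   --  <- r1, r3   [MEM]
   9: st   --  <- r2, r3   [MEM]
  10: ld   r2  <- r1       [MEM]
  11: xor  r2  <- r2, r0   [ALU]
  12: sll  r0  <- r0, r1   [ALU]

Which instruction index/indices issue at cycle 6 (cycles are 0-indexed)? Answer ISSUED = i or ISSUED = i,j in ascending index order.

[0] i0,i1  ld sub  -- 2-wide
[1] i2  xor  -- RAW r1
[2] i3,i4  st or  -- 2-wide
[3] i5,i6  st and  -- 2-wide
[4] i7,i8  sll st  -- 2-wide
[5] i9  st  -- no-port MEM/MEM
[6] i10  ld  -- RAW+WAW r2
[7] i11,i12  xor sll  -- 2-wide

ISSUED = 10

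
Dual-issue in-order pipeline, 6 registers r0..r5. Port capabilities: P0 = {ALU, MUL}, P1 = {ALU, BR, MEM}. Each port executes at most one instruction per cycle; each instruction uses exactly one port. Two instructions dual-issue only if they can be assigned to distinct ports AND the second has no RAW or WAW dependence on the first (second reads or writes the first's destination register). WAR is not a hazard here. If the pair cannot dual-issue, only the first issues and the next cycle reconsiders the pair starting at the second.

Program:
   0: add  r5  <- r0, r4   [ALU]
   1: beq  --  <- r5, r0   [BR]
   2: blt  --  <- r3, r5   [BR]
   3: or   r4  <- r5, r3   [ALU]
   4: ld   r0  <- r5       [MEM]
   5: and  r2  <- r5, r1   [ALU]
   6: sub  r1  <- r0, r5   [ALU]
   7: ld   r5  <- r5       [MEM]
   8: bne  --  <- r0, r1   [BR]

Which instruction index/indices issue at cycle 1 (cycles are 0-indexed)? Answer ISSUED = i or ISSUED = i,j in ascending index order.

#0 head=0: add.ALU i0 RAW r5
#1 head=1: beq.BR i1 no-port BR/BR
#2 head=2: blt.BR or.ALU i2&i3 pair
#3 head=4: ld.MEM and.ALU i4&i5 pair
#4 head=6: sub.ALU ld.MEM i6&i7 pair
#5 head=8: bne.BR i8 tail

ISSUED = 1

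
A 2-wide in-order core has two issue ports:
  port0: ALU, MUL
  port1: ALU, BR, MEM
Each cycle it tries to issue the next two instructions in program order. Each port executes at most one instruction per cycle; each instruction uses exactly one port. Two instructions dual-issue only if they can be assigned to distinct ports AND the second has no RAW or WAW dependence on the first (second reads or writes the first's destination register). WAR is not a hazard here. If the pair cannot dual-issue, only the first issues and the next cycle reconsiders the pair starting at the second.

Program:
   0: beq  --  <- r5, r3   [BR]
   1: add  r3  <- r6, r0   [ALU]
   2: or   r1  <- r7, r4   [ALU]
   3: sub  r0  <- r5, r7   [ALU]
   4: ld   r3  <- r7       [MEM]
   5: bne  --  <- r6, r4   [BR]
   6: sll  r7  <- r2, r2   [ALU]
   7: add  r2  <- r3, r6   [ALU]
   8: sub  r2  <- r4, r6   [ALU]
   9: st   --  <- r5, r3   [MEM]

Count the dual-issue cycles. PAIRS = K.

t=0 i0,i1:beq add ; 2-wide
t=1 i2,i3:or sub ; 2-wide
t=2 i4:ld ; no-port MEM/BR
t=3 i5,i6:bne sll ; 2-wide
t=4 i7:add ; WAW r2
t=5 i8,i9:sub st ; 2-wide

PAIRS = 4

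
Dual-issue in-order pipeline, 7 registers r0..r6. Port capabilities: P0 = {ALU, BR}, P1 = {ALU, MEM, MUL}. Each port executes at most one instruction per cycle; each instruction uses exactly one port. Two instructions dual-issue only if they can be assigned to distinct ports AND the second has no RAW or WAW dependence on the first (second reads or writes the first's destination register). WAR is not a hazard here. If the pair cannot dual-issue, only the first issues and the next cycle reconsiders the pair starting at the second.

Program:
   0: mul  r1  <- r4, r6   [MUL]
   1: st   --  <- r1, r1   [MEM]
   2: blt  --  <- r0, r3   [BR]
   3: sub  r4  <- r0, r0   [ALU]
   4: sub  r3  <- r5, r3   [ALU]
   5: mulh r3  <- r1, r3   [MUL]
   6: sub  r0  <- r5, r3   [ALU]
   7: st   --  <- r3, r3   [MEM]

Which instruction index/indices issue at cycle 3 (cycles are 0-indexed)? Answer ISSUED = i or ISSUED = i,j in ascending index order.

t=0 i0:mul.MUL ; no-port MUL/MEM
t=1 i1+i2:st.MEM/blt.BR ; dual
t=2 i3+i4:sub.ALU/sub.ALU ; dual
t=3 i5:mulh.MUL ; RAW r3
t=4 i6+i7:sub.ALU/st.MEM ; dual

ISSUED = 5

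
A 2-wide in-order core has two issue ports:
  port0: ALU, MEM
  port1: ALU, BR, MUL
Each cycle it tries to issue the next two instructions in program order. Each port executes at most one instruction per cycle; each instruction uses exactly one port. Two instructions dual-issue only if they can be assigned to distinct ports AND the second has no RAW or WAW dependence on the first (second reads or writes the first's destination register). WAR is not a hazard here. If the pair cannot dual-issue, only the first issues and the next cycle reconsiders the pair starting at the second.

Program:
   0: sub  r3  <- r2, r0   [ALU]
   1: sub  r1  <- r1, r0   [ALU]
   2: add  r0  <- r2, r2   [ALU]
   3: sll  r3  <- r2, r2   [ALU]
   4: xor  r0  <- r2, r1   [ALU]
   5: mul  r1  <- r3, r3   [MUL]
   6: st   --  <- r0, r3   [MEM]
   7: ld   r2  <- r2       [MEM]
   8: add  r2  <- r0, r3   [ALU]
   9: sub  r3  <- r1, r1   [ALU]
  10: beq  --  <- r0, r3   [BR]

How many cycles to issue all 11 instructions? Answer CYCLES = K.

#0 head=0: sub.ALU/sub.ALU i0,i1 2-wide
#1 head=2: add.ALU/sll.ALU i2,i3 2-wide
#2 head=4: xor.ALU/mul.MUL i4,i5 2-wide
#3 head=6: st.MEM i6 no-port MEM/MEM
#4 head=7: ld.MEM i7 WAW r2
#5 head=8: add.ALU/sub.ALU i8,i9 2-wide
#6 head=10: beq.BR i10 tail

CYCLES = 7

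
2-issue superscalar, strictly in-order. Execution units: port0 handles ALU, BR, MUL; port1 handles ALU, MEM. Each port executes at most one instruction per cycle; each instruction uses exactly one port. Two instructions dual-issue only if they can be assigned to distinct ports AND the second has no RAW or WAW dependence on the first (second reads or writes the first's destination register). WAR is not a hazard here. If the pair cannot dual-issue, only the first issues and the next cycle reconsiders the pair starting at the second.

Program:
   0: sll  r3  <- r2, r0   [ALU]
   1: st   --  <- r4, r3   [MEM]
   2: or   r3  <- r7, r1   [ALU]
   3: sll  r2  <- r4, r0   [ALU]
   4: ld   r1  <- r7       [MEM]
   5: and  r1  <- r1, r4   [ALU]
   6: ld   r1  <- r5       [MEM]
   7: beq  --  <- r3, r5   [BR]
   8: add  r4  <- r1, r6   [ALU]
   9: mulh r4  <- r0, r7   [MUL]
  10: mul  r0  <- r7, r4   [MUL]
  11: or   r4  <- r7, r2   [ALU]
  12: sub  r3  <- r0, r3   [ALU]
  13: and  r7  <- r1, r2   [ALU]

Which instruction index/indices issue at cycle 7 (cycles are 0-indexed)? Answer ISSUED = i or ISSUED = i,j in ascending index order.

c0: i0 sll  RAW r3
c1: i1/i2 st or  dual
c2: i3/i4 sll ld  dual
c3: i5 and  WAW r1
c4: i6/i7 ld beq  dual
c5: i8 add  WAW r4
c6: i9 mulh  no-port MUL/MUL
c7: i10/i11 mul or  dual
c8: i12/i13 sub and  dual

ISSUED = 10,11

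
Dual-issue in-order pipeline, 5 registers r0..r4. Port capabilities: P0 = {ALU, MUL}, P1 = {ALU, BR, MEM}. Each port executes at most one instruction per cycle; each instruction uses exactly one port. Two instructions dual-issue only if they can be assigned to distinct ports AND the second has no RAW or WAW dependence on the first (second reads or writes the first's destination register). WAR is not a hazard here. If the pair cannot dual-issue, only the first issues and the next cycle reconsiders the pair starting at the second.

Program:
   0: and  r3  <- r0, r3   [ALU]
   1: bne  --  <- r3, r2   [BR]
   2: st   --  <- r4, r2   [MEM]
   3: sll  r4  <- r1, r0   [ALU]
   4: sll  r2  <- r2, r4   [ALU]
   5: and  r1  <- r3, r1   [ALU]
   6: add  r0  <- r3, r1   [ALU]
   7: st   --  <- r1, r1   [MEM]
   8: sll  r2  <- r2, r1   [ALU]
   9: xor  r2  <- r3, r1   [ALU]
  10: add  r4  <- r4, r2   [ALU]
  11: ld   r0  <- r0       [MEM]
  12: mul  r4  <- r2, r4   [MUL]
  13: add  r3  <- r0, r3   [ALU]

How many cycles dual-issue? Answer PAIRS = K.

PAIRS = 5

t=0 i0:and ; RAW r3
t=1 i1:bne ; no-port BR/MEM
t=2 i2/i3:st+sll ; 2-wide
t=3 i4/i5:sll+and ; 2-wide
t=4 i6/i7:add+st ; 2-wide
t=5 i8:sll ; WAW r2
t=6 i9:xor ; RAW r2
t=7 i10/i11:add+ld ; 2-wide
t=8 i12/i13:mul+add ; 2-wide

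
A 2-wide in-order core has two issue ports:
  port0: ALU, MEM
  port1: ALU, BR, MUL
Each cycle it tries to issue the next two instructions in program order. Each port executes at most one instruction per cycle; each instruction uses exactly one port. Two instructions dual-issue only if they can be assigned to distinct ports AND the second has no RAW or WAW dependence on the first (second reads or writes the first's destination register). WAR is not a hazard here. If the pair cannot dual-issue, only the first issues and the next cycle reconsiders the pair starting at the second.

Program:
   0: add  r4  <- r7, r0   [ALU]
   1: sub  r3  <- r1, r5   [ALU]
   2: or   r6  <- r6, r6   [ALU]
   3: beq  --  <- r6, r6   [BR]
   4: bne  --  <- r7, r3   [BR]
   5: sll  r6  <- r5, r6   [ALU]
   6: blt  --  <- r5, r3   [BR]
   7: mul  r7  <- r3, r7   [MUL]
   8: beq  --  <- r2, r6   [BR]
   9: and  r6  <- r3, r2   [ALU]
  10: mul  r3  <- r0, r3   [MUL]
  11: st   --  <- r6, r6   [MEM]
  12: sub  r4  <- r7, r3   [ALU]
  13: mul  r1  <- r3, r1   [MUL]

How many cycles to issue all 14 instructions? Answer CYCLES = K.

#0 head=0: add;sub i0,i1 dual
#1 head=2: or i2 RAW r6
#2 head=3: beq i3 no-port BR/BR
#3 head=4: bne;sll i4,i5 dual
#4 head=6: blt i6 no-port BR/MUL
#5 head=7: mul i7 no-port MUL/BR
#6 head=8: beq;and i8,i9 dual
#7 head=10: mul;st i10,i11 dual
#8 head=12: sub;mul i12,i13 dual

CYCLES = 9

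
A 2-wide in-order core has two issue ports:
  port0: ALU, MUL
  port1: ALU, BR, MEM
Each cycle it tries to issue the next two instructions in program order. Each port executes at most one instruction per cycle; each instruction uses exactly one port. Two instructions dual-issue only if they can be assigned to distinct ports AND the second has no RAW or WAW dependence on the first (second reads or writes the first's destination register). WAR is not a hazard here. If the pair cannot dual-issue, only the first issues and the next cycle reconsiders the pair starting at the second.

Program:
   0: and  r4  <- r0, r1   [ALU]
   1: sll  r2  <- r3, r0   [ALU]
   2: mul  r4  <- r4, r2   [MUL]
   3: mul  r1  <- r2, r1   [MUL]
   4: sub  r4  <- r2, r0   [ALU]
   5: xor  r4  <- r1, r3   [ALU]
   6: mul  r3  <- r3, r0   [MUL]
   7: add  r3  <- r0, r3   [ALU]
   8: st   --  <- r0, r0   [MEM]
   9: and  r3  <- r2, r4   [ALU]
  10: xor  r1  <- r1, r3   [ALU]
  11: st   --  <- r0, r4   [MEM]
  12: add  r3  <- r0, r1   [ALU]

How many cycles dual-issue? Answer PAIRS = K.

PAIRS = 5

c0: i0+i1 and.ALU/sll.ALU  pair
c1: i2 mul.MUL  no-port MUL/MUL
c2: i3+i4 mul.MUL/sub.ALU  pair
c3: i5+i6 xor.ALU/mul.MUL  pair
c4: i7+i8 add.ALU/st.MEM  pair
c5: i9 and.ALU  RAW r3
c6: i10+i11 xor.ALU/st.MEM  pair
c7: i12 add.ALU  tail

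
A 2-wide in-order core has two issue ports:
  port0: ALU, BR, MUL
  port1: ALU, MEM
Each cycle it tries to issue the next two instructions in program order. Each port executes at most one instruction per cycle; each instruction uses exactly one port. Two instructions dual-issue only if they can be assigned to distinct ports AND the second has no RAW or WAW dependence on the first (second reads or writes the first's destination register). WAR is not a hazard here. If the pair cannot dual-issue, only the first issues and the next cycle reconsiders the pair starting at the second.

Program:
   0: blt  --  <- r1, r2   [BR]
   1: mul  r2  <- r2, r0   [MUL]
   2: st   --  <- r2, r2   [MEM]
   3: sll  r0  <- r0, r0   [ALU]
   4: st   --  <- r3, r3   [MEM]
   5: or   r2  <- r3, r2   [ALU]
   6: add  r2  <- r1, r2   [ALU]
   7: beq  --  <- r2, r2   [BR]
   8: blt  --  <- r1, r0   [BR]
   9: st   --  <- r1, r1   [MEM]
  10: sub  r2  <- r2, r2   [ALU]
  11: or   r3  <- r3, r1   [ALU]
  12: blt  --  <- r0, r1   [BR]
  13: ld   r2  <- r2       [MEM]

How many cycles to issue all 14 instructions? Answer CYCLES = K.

0. blt @i0  | no-port BR/MUL
1. mul @i1  | RAW r2
2. st sll @i2+i3  | pair
3. st or @i4+i5  | pair
4. add @i6  | RAW r2
5. beq @i7  | no-port BR/BR
6. blt st @i8+i9  | pair
7. sub or @i10+i11  | pair
8. blt ld @i12+i13  | pair

CYCLES = 9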